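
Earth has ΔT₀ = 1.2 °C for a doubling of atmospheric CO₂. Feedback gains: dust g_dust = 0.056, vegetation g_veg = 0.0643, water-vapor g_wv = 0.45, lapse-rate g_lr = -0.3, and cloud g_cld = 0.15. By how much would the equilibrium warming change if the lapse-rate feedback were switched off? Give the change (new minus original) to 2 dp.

Original: g = 0.4203, ΔT = 1.2/(1−0.4203) = 2.0700 °C.
Without lapse-rate: g' = 0.7203, ΔT' = 1.2/(1−0.7203) = 4.2903 °C.
Change = 4.2903 − 2.0700 = 2.22 °C.

2.22 °C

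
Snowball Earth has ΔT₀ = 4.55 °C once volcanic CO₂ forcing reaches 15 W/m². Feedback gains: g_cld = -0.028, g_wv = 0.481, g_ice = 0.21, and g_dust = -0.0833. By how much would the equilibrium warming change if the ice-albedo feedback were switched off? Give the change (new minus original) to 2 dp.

Original: g = 0.5797, ΔT = 4.55/(1−0.5797) = 10.8256 °C.
Without ice-albedo: g' = 0.3697, ΔT' = 4.55/(1−0.3697) = 7.2188 °C.
Change = 7.2188 − 10.8256 = -3.61 °C.

-3.61 °C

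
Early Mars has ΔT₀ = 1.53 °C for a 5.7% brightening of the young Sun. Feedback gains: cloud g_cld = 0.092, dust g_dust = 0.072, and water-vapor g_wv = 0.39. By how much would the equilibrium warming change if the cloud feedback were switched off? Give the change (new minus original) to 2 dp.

Original: g = 0.554, ΔT = 1.53/(1−0.554) = 3.4305 °C.
Without cloud: g' = 0.462, ΔT' = 1.53/(1−0.462) = 2.8439 °C.
Change = 2.8439 − 3.4305 = -0.59 °C.

-0.59 °C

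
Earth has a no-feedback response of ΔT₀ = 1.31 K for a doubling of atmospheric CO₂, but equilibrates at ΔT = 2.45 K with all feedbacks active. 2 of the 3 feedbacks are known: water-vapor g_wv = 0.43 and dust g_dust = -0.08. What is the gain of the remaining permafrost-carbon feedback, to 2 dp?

Amplification A = ΔT/ΔT₀ = 2.45/1.31 = 1.87.
Total gain g = 1 − 1/A = 1 − 1/1.87 = 0.4652.
Known gains sum to 0.43 − 0.08 = 0.35.
g_pf = 0.4652 − 0.35 = 0.12.

0.12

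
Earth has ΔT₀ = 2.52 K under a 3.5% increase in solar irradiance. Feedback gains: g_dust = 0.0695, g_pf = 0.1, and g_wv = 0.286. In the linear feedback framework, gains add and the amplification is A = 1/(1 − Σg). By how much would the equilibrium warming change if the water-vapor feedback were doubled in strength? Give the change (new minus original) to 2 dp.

Original: g = 0.4555, ΔT = 2.52/(1−0.4555) = 4.6281 K.
With doubled water-vapor: g' = 0.7415, ΔT' = 2.52/(1−0.7415) = 9.7485 K.
Change = 9.7485 − 4.6281 = 5.12 K.

5.12 K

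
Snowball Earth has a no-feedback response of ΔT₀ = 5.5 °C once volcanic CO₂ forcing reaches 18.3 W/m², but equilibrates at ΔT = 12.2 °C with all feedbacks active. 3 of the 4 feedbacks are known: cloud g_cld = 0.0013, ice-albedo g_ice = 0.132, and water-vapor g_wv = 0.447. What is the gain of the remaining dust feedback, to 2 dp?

-0.03

Amplification A = ΔT/ΔT₀ = 12.2/5.5 = 2.218.
Total gain g = 1 − 1/A = 1 − 1/2.218 = 0.5491.
Known gains sum to 0.0013 + 0.132 + 0.447 = 0.5803.
g_dust = 0.5491 − 0.5803 = -0.03.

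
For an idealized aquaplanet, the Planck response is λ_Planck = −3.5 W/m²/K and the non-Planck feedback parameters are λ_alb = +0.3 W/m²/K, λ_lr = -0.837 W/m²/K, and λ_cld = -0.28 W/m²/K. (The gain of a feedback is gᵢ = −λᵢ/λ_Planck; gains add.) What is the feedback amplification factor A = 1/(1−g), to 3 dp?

0.811

Convert to gains: g_alb = 0.3/3.5 = 0.08571; g_lr = -0.837/3.5 = -0.2391; g_cld = -0.28/3.5 = -0.08.
Total gain g = -0.23339.
A = 1/(1 + 0.23339) = 0.811.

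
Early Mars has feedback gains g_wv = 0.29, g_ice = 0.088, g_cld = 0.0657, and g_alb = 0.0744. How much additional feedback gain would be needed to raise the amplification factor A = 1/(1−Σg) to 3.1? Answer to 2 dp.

0.16

Current total gain = 0.5181.
Target gain for A = 3.1: g* = 1 − 1/3.1 = 0.6774.
Additional gain needed = 0.6774 − 0.5181 = 0.16.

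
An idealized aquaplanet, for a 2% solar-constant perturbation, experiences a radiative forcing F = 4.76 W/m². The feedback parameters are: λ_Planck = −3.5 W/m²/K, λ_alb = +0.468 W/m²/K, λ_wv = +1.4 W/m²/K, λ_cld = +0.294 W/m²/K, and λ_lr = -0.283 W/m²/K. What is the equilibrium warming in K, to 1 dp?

Net feedback parameter λ = (−3.5) + (+0.468) + (+1.4) + (+0.294) + (-0.283) = -1.621 W/m²/K.
ΔT = −F/λ = −4.76/(-1.621) = 2.9 K.

2.9 K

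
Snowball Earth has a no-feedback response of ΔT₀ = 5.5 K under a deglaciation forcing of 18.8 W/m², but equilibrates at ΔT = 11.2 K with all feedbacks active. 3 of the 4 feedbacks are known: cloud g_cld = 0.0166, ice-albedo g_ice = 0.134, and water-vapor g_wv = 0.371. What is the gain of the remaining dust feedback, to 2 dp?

-0.01

Amplification A = ΔT/ΔT₀ = 11.2/5.5 = 2.036.
Total gain g = 1 − 1/A = 1 − 1/2.036 = 0.5088.
Known gains sum to 0.0166 + 0.134 + 0.371 = 0.5216.
g_dust = 0.5088 − 0.5216 = -0.01.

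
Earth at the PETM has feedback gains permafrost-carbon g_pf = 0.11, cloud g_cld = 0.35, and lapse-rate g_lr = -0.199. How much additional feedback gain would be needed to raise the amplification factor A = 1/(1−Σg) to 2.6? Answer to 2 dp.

0.35

Current total gain = 0.261.
Target gain for A = 2.6: g* = 1 − 1/2.6 = 0.6154.
Additional gain needed = 0.6154 − 0.261 = 0.35.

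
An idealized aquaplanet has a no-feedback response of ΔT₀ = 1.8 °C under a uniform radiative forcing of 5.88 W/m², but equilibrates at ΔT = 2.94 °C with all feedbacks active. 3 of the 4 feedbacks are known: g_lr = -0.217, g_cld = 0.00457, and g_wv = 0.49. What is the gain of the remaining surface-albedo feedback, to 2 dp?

Amplification A = ΔT/ΔT₀ = 2.94/1.8 = 1.633.
Total gain g = 1 − 1/A = 1 − 1/1.633 = 0.3876.
Known gains sum to -0.217 + 0.00457 + 0.49 = 0.27757.
g_alb = 0.3876 − 0.27757 = 0.11.

0.11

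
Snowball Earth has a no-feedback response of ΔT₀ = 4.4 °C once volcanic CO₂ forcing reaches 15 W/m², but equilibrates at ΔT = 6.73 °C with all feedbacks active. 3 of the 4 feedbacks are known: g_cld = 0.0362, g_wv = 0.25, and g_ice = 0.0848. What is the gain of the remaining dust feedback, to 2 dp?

Amplification A = ΔT/ΔT₀ = 6.73/4.4 = 1.53.
Total gain g = 1 − 1/A = 1 − 1/1.53 = 0.3464.
Known gains sum to 0.0362 + 0.25 + 0.0848 = 0.371.
g_dust = 0.3464 − 0.371 = -0.02.

-0.02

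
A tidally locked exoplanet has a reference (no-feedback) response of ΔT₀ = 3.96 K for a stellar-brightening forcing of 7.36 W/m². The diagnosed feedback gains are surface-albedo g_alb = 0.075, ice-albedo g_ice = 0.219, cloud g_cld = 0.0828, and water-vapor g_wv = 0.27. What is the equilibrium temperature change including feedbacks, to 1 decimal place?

11.2 K

Total gain g = 0.075 + 0.219 + 0.0828 + 0.27 = 0.6468.
Amplification A = 1/(1 − 0.6468) = 2.831.
ΔT = 3.96 × 2.831 = 11.2 K.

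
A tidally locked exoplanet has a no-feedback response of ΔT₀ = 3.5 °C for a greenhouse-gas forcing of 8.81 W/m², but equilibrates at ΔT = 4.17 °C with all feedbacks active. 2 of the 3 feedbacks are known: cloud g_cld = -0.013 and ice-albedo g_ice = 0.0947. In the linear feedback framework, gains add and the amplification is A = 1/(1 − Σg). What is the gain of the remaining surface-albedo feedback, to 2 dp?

0.08

Amplification A = ΔT/ΔT₀ = 4.17/3.5 = 1.191.
Total gain g = 1 − 1/A = 1 − 1/1.191 = 0.1604.
Known gains sum to -0.013 + 0.0947 = 0.0817.
g_alb = 0.1604 − 0.0817 = 0.08.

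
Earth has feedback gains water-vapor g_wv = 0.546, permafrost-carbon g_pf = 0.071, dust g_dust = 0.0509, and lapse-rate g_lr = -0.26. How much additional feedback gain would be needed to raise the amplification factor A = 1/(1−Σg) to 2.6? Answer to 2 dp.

Current total gain = 0.4079.
Target gain for A = 2.6: g* = 1 − 1/2.6 = 0.6154.
Additional gain needed = 0.6154 − 0.4079 = 0.21.

0.21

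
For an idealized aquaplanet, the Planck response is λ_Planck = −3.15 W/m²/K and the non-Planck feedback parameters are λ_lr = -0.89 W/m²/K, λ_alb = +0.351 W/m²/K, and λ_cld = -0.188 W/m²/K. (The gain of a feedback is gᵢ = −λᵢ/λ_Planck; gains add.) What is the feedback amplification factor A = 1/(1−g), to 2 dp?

0.81

Convert to gains: g_lr = -0.89/3.15 = -0.2825; g_alb = 0.351/3.15 = 0.1114; g_cld = -0.188/3.15 = -0.05968.
Total gain g = -0.23078.
A = 1/(1 + 0.23078) = 0.81.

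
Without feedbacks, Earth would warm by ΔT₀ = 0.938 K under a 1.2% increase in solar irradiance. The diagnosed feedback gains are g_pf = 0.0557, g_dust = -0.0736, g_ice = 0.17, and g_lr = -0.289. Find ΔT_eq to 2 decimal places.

Total gain g = 0.0557 − 0.0736 + 0.17 − 0.289 = -0.1369.
Amplification A = 1/(1 + 0.1369) = 0.8796.
ΔT = 0.938 × 0.8796 = 0.83 K.

0.83 K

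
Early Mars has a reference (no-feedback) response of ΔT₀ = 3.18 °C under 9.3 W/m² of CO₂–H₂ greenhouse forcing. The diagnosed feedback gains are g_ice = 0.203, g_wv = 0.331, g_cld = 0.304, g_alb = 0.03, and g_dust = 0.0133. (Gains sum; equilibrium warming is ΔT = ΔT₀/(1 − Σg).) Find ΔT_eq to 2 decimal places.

Total gain g = 0.203 + 0.331 + 0.304 + 0.03 + 0.0133 = 0.8813.
Amplification A = 1/(1 − 0.8813) = 8.425.
ΔT = 3.18 × 8.425 = 26.79 °C.

26.79 °C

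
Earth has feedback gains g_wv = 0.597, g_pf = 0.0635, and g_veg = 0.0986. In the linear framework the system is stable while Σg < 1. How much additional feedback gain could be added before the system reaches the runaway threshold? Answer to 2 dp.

0.24

Current total gain = 0.597 + 0.0635 + 0.0986 = 0.7591.
Margin to runaway = 1 − 0.7591 = 0.24.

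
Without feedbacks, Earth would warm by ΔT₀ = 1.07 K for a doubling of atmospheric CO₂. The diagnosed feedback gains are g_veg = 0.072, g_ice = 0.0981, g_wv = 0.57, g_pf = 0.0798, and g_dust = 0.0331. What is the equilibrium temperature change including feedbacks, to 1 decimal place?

7.3 K

Total gain g = 0.072 + 0.0981 + 0.57 + 0.0798 + 0.0331 = 0.853.
Amplification A = 1/(1 − 0.853) = 6.803.
ΔT = 1.07 × 6.803 = 7.3 K.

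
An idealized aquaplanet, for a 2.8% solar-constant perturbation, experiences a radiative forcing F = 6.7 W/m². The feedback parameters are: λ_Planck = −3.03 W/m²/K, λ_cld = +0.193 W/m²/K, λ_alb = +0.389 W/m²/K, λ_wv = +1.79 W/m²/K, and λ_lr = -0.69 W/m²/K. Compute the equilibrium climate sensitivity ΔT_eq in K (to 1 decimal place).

5.0 K

Net feedback parameter λ = (−3.03) + (+0.193) + (+0.389) + (+1.79) + (-0.69) = -1.348 W/m²/K.
ΔT = −F/λ = −6.7/(-1.348) = 5.0 K.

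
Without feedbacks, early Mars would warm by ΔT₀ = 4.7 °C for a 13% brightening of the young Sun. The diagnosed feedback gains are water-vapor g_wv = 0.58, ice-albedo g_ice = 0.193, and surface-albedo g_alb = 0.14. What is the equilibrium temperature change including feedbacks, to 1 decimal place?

54.0 °C

Total gain g = 0.58 + 0.193 + 0.14 = 0.913.
Amplification A = 1/(1 − 0.913) = 11.49.
ΔT = 4.7 × 11.49 = 54.0 °C.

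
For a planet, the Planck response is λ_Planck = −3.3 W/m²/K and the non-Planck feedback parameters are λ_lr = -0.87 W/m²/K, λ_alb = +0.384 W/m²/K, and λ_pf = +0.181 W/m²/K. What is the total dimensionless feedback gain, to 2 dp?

Convert to gains: g_lr = -0.87/3.3 = -0.2636; g_alb = 0.384/3.3 = 0.1164; g_pf = 0.181/3.3 = 0.05485.
Total gain g = -0.09235.

-0.09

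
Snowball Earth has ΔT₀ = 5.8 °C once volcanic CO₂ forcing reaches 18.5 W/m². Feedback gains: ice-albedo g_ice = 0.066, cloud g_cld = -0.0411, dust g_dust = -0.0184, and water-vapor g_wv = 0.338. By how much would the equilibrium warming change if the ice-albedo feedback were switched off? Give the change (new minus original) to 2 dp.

-0.81 °C

Original: g = 0.3445, ΔT = 5.8/(1−0.3445) = 8.8482 °C.
Without ice-albedo: g' = 0.2785, ΔT' = 5.8/(1−0.2785) = 8.0388 °C.
Change = 8.0388 − 8.8482 = -0.81 °C.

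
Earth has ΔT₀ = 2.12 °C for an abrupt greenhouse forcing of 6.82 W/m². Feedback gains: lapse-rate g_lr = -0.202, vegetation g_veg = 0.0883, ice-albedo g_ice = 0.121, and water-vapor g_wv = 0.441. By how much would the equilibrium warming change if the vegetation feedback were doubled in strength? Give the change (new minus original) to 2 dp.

Original: g = 0.4483, ΔT = 2.12/(1−0.4483) = 3.8427 °C.
With doubled vegetation: g' = 0.5366, ΔT' = 2.12/(1−0.5366) = 4.5749 °C.
Change = 4.5749 − 3.8427 = 0.73 °C.

0.73 °C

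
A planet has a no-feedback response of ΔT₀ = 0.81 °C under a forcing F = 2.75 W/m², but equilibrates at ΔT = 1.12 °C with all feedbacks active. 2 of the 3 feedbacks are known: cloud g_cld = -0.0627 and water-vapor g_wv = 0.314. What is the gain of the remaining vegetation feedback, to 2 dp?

Amplification A = ΔT/ΔT₀ = 1.12/0.81 = 1.383.
Total gain g = 1 − 1/A = 1 − 1/1.383 = 0.2769.
Known gains sum to -0.0627 + 0.314 = 0.2513.
g_veg = 0.2769 − 0.2513 = 0.03.

0.03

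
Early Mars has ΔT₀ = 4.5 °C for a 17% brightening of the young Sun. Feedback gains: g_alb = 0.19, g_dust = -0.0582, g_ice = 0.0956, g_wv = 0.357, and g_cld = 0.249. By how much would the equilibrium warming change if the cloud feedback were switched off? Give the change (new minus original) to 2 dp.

-16.18 °C

Original: g = 0.8334, ΔT = 4.5/(1−0.8334) = 27.0108 °C.
Without cloud: g' = 0.5844, ΔT' = 4.5/(1−0.5844) = 10.8277 °C.
Change = 10.8277 − 27.0108 = -16.18 °C.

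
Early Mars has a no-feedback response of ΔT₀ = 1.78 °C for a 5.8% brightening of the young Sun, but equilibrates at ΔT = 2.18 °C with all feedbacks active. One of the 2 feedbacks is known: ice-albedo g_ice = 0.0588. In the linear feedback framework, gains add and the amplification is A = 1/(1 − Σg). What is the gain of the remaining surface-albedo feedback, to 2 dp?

Amplification A = ΔT/ΔT₀ = 2.18/1.78 = 1.225.
Total gain g = 1 − 1/A = 1 − 1/1.225 = 0.1837.
The known gain is 0.0588.
g_alb = 0.1837 − 0.0588 = 0.12.

0.12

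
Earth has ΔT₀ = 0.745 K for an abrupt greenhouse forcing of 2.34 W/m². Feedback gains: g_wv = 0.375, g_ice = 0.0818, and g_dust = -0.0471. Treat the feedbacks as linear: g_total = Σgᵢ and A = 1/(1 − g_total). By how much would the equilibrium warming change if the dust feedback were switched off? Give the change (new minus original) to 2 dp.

0.11 K

Original: g = 0.4097, ΔT = 0.745/(1−0.4097) = 1.2621 K.
Without dust: g' = 0.4568, ΔT' = 0.745/(1−0.4568) = 1.3715 K.
Change = 1.3715 − 1.2621 = 0.11 K.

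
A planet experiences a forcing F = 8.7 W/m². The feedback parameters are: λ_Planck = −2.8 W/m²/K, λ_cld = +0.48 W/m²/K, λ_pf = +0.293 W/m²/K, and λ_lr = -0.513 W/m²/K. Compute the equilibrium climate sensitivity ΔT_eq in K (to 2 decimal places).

Net feedback parameter λ = (−2.8) + (+0.48) + (+0.293) + (-0.513) = -2.54 W/m²/K.
ΔT = −F/λ = −8.7/(-2.54) = 3.43 K.

3.43 K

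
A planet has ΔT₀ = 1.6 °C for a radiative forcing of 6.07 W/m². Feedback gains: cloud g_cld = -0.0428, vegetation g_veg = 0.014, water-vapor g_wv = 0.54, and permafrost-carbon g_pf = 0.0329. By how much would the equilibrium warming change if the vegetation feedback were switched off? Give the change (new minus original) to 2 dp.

Original: g = 0.5441, ΔT = 1.6/(1−0.5441) = 3.5095 °C.
Without vegetation: g' = 0.5301, ΔT' = 1.6/(1−0.5301) = 3.4050 °C.
Change = 3.4050 − 3.5095 = -0.10 °C.

-0.10 °C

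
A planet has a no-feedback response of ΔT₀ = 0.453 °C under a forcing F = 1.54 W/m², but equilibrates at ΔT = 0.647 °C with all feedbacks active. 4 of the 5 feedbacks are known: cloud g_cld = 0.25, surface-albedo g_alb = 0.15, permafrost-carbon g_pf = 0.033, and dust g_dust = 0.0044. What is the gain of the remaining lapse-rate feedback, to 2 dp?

-0.14

Amplification A = ΔT/ΔT₀ = 0.647/0.453 = 1.428.
Total gain g = 1 − 1/A = 1 − 1/1.428 = 0.2997.
Known gains sum to 0.25 + 0.15 + 0.033 + 0.0044 = 0.4374.
g_lr = 0.2997 − 0.4374 = -0.14.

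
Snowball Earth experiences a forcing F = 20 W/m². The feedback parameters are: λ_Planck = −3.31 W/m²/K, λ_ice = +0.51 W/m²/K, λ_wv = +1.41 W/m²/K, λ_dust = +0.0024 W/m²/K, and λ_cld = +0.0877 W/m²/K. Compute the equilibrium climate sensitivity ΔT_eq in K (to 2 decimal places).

15.39 K

Net feedback parameter λ = (−3.31) + (+0.51) + (+1.41) + (+0.0024) + (+0.0877) = -1.2999 W/m²/K.
ΔT = −F/λ = −20/(-1.2999) = 15.39 K.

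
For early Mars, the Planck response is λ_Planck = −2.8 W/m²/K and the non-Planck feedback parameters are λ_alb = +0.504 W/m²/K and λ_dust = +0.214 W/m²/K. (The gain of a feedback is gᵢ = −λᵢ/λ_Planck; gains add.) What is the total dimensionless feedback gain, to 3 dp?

Convert to gains: g_alb = 0.504/2.8 = 0.18; g_dust = 0.214/2.8 = 0.07643.
Total gain g = 0.25643.

0.256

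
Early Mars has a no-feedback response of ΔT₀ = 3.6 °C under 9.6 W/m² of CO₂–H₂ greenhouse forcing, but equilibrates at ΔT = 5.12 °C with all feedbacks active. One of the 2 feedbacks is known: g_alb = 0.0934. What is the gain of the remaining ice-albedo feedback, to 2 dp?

Amplification A = ΔT/ΔT₀ = 5.12/3.6 = 1.422.
Total gain g = 1 − 1/A = 1 − 1/1.422 = 0.2968.
The known gain is 0.0934.
g_ice = 0.2968 − 0.0934 = 0.20.

0.20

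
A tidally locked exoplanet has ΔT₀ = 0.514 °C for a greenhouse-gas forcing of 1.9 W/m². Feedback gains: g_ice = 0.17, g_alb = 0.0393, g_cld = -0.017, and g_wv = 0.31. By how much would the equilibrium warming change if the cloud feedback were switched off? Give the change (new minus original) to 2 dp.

0.04 °C

Original: g = 0.5023, ΔT = 0.514/(1−0.5023) = 1.0328 °C.
Without cloud: g' = 0.5193, ΔT' = 0.514/(1−0.5193) = 1.0693 °C.
Change = 1.0693 − 1.0328 = 0.04 °C.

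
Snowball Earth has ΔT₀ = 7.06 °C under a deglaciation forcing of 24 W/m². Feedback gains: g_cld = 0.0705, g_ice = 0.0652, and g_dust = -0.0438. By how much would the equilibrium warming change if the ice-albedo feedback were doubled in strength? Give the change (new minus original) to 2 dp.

0.60 °C

Original: g = 0.0919, ΔT = 7.06/(1−0.0919) = 7.7745 °C.
With doubled ice-albedo: g' = 0.1571, ΔT' = 7.06/(1−0.1571) = 8.3758 °C.
Change = 8.3758 − 7.7745 = 0.60 °C.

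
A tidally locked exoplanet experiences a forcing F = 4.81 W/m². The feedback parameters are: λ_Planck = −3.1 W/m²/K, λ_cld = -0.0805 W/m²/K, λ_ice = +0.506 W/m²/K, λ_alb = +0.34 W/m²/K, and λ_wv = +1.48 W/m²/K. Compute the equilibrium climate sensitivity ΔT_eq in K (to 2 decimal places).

Net feedback parameter λ = (−3.1) + (-0.0805) + (+0.506) + (+0.34) + (+1.48) = -0.8545 W/m²/K.
ΔT = −F/λ = −4.81/(-0.8545) = 5.63 K.

5.63 K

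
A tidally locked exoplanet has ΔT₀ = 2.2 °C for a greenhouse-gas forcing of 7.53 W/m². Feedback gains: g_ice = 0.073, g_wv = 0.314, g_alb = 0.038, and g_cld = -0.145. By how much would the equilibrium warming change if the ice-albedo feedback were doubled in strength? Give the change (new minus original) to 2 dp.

0.34 °C

Original: g = 0.28, ΔT = 2.2/(1−0.28) = 3.0556 °C.
With doubled ice-albedo: g' = 0.353, ΔT' = 2.2/(1−0.353) = 3.4003 °C.
Change = 3.4003 − 3.0556 = 0.34 °C.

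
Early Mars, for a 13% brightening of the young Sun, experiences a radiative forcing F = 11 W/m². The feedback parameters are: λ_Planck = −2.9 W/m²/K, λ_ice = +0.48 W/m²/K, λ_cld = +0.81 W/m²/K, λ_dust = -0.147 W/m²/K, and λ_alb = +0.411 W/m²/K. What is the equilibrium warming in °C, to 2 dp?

8.17 °C

Net feedback parameter λ = (−2.9) + (+0.48) + (+0.81) + (-0.147) + (+0.411) = -1.346 W/m²/K.
ΔT = −F/λ = −11/(-1.346) = 8.17 °C.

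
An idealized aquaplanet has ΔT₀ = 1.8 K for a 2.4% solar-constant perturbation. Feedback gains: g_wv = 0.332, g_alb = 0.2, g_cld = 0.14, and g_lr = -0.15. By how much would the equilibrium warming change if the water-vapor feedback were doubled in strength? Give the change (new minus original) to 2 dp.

8.56 K

Original: g = 0.522, ΔT = 1.8/(1−0.522) = 3.7657 K.
With doubled water-vapor: g' = 0.854, ΔT' = 1.8/(1−0.854) = 12.3288 K.
Change = 12.3288 − 3.7657 = 8.56 K.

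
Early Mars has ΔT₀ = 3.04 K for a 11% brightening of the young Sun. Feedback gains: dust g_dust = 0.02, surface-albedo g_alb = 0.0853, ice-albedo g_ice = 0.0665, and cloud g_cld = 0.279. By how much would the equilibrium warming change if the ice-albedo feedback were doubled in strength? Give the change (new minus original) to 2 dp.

0.76 K

Original: g = 0.4508, ΔT = 3.04/(1−0.4508) = 5.5353 K.
With doubled ice-albedo: g' = 0.5173, ΔT' = 3.04/(1−0.5173) = 6.2979 K.
Change = 6.2979 − 5.5353 = 0.76 K.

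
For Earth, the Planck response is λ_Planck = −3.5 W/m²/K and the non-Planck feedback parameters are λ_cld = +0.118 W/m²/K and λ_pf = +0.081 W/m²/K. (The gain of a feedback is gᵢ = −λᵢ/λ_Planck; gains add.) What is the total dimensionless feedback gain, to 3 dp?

0.057

Convert to gains: g_cld = 0.118/3.5 = 0.03371; g_pf = 0.081/3.5 = 0.02314.
Total gain g = 0.05685.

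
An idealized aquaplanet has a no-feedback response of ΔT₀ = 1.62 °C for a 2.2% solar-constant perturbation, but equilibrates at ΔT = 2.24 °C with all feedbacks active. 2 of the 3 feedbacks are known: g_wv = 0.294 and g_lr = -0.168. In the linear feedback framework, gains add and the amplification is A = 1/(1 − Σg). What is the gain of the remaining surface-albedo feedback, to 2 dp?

Amplification A = ΔT/ΔT₀ = 2.24/1.62 = 1.383.
Total gain g = 1 − 1/A = 1 − 1/1.383 = 0.2769.
Known gains sum to 0.294 − 0.168 = 0.126.
g_alb = 0.2769 − 0.126 = 0.15.

0.15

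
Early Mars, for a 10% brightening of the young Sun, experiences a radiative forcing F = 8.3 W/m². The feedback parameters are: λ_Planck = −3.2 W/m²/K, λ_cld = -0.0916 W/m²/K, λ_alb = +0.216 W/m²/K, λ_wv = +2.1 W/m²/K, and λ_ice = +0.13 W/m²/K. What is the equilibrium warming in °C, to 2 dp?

Net feedback parameter λ = (−3.2) + (-0.0916) + (+0.216) + (+2.1) + (+0.13) = -0.8456 W/m²/K.
ΔT = −F/λ = −8.3/(-0.8456) = 9.82 °C.

9.82 °C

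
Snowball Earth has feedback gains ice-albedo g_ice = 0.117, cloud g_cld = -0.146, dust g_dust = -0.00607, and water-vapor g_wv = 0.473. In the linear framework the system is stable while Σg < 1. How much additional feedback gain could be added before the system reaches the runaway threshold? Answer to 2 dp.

Current total gain = 0.117 − 0.146 − 0.00607 + 0.473 = 0.43793.
Margin to runaway = 1 − 0.43793 = 0.56.

0.56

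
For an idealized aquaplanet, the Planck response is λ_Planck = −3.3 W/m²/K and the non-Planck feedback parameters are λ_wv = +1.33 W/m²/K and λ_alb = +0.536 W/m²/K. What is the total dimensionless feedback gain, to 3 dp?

Convert to gains: g_wv = 1.33/3.3 = 0.403; g_alb = 0.536/3.3 = 0.1624.
Total gain g = 0.5654.

0.565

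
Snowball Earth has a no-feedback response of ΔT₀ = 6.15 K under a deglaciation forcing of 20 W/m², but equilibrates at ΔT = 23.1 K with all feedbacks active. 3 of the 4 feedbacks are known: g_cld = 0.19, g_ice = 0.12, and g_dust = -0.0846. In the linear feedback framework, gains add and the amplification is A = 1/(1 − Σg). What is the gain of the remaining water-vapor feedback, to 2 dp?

Amplification A = ΔT/ΔT₀ = 23.1/6.15 = 3.756.
Total gain g = 1 − 1/A = 1 − 1/3.756 = 0.7338.
Known gains sum to 0.19 + 0.12 − 0.0846 = 0.2254.
g_wv = 0.7338 − 0.2254 = 0.51.

0.51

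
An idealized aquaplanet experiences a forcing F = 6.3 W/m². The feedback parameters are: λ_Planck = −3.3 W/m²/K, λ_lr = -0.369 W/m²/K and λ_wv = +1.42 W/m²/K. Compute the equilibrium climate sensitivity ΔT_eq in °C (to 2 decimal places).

2.80 °C

Net feedback parameter λ = (−3.3) + (-0.369) + (+1.42) = -2.249 W/m²/K.
ΔT = −F/λ = −6.3/(-2.249) = 2.80 °C.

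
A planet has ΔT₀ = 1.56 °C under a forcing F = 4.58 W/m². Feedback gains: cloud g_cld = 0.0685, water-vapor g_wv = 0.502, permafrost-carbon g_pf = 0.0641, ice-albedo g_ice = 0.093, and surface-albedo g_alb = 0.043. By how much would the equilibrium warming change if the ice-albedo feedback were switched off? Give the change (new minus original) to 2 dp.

-1.96 °C

Original: g = 0.7706, ΔT = 1.56/(1−0.7706) = 6.8003 °C.
Without ice-albedo: g' = 0.6776, ΔT' = 1.56/(1−0.6776) = 4.8387 °C.
Change = 4.8387 − 6.8003 = -1.96 °C.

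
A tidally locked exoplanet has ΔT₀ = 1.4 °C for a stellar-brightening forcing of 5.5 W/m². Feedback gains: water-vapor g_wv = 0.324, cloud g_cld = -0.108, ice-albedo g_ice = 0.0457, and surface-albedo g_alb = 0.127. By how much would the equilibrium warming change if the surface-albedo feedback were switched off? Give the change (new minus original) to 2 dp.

Original: g = 0.3887, ΔT = 1.4/(1−0.3887) = 2.2902 °C.
Without surface-albedo: g' = 0.2617, ΔT' = 1.4/(1−0.2617) = 1.8962 °C.
Change = 1.8962 − 2.2902 = -0.39 °C.

-0.39 °C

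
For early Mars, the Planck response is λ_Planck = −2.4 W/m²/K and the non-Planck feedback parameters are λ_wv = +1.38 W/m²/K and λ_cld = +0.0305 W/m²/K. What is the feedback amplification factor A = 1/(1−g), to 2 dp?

2.43

Convert to gains: g_wv = 1.38/2.4 = 0.575; g_cld = 0.0305/2.4 = 0.01271.
Total gain g = 0.58771.
A = 1/(1 − 0.58771) = 2.43.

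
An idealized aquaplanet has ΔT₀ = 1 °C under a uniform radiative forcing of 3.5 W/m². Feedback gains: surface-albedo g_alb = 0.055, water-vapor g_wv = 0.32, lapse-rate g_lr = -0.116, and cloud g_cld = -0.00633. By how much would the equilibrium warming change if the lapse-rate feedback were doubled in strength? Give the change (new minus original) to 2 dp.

-0.18 °C

Original: g = 0.25267, ΔT = 1/(1−0.25267) = 1.3381 °C.
With doubled lapse-rate: g' = 0.13667, ΔT' = 1/(1−0.13667) = 1.1583 °C.
Change = 1.1583 − 1.3381 = -0.18 °C.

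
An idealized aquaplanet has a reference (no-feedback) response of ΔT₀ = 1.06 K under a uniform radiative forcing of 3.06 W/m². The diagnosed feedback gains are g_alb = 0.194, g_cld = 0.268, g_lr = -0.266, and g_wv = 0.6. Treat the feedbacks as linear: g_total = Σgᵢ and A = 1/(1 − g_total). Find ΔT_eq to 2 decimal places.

Total gain g = 0.194 + 0.268 − 0.266 + 0.6 = 0.796.
Amplification A = 1/(1 − 0.796) = 4.902.
ΔT = 1.06 × 4.902 = 5.20 K.

5.20 K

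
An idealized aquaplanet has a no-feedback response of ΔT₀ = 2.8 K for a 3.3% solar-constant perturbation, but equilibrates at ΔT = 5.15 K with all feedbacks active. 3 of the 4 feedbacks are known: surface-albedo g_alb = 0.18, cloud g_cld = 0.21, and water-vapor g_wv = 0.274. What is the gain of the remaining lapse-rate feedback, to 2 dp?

Amplification A = ΔT/ΔT₀ = 5.15/2.8 = 1.839.
Total gain g = 1 − 1/A = 1 − 1/1.839 = 0.4562.
Known gains sum to 0.18 + 0.21 + 0.274 = 0.664.
g_lr = 0.4562 − 0.664 = -0.21.

-0.21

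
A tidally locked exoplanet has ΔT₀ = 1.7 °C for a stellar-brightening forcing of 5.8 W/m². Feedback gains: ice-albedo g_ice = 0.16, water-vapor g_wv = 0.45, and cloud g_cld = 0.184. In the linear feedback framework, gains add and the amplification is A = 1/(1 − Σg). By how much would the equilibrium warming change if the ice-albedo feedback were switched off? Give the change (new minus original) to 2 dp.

-3.61 °C

Original: g = 0.794, ΔT = 1.7/(1−0.794) = 8.2524 °C.
Without ice-albedo: g' = 0.634, ΔT' = 1.7/(1−0.634) = 4.6448 °C.
Change = 4.6448 − 8.2524 = -3.61 °C.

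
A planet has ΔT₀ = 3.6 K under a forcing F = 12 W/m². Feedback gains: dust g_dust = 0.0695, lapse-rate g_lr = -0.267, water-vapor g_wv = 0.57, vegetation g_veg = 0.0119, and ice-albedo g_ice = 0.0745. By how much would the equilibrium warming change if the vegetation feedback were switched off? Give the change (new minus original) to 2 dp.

-0.14 K

Original: g = 0.4589, ΔT = 3.6/(1−0.4589) = 6.6531 K.
Without vegetation: g' = 0.447, ΔT' = 3.6/(1−0.447) = 6.5099 K.
Change = 6.5099 − 6.6531 = -0.14 K.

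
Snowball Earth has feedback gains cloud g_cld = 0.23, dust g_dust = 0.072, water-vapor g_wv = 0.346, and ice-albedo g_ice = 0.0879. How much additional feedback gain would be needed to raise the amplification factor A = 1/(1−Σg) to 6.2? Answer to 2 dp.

0.10

Current total gain = 0.7359.
Target gain for A = 6.2: g* = 1 − 1/6.2 = 0.8387.
Additional gain needed = 0.8387 − 0.7359 = 0.10.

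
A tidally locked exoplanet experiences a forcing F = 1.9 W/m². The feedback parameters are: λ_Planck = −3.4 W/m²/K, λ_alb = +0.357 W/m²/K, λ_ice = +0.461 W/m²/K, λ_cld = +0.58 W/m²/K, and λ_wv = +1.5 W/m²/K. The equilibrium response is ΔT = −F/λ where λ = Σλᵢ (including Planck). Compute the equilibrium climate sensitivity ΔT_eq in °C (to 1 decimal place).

Net feedback parameter λ = (−3.4) + (+0.357) + (+0.461) + (+0.58) + (+1.5) = -0.502 W/m²/K.
ΔT = −F/λ = −1.9/(-0.502) = 3.8 °C.

3.8 °C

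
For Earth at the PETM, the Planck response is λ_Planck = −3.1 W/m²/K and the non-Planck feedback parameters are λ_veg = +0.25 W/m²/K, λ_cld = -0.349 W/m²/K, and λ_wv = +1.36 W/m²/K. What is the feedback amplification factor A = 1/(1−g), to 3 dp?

1.686

Convert to gains: g_veg = 0.25/3.1 = 0.08065; g_cld = -0.349/3.1 = -0.1126; g_wv = 1.36/3.1 = 0.4387.
Total gain g = 0.40675.
A = 1/(1 − 0.40675) = 1.686.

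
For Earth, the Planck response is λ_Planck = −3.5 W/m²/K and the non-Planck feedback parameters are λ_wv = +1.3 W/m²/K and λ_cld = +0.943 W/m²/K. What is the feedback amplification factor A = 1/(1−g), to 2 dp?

Convert to gains: g_wv = 1.3/3.5 = 0.3714; g_cld = 0.943/3.5 = 0.2694.
Total gain g = 0.6408.
A = 1/(1 − 0.6408) = 2.78.

2.78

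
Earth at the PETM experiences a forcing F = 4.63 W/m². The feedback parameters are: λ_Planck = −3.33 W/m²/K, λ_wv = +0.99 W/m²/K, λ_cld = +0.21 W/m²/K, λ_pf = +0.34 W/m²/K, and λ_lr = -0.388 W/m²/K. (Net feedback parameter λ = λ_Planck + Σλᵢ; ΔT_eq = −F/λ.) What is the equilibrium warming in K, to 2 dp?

2.13 K

Net feedback parameter λ = (−3.33) + (+0.99) + (+0.21) + (+0.34) + (-0.388) = -2.178 W/m²/K.
ΔT = −F/λ = −4.63/(-2.178) = 2.13 K.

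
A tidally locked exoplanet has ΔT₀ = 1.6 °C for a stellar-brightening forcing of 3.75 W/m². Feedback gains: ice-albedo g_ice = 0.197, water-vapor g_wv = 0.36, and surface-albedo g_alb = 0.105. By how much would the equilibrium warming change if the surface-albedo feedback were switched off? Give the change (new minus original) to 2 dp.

-1.12 °C

Original: g = 0.662, ΔT = 1.6/(1−0.662) = 4.7337 °C.
Without surface-albedo: g' = 0.557, ΔT' = 1.6/(1−0.557) = 3.6117 °C.
Change = 3.6117 − 4.7337 = -1.12 °C.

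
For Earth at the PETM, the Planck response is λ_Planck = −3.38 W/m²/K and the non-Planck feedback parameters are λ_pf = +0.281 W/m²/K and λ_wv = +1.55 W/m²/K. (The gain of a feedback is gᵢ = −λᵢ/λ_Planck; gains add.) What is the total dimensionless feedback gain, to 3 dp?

0.542

Convert to gains: g_pf = 0.281/3.38 = 0.08314; g_wv = 1.55/3.38 = 0.4586.
Total gain g = 0.54174.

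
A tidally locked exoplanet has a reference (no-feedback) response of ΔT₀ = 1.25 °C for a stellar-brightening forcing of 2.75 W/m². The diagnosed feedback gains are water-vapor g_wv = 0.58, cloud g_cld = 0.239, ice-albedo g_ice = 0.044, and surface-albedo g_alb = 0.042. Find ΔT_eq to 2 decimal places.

13.16 °C

Total gain g = 0.58 + 0.239 + 0.044 + 0.042 = 0.905.
Amplification A = 1/(1 − 0.905) = 10.53.
ΔT = 1.25 × 10.53 = 13.16 °C.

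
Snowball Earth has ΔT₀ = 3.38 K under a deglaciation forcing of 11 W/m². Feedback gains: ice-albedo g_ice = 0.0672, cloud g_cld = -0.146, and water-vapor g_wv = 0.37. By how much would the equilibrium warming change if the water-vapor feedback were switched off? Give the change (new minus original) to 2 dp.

Original: g = 0.2912, ΔT = 3.38/(1−0.2912) = 4.7686 K.
Without water-vapor: g' = -0.0788, ΔT' = 3.38/(1+0.0788) = 3.1331 K.
Change = 3.1331 − 4.7686 = -1.64 K.

-1.64 K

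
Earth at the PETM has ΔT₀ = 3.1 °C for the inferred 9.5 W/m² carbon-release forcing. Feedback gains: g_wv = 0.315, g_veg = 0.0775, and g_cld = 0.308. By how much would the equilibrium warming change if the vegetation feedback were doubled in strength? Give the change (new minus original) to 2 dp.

3.61 °C

Original: g = 0.7005, ΔT = 3.1/(1−0.7005) = 10.3506 °C.
With doubled vegetation: g' = 0.778, ΔT' = 3.1/(1−0.778) = 13.9640 °C.
Change = 13.9640 − 10.3506 = 3.61 °C.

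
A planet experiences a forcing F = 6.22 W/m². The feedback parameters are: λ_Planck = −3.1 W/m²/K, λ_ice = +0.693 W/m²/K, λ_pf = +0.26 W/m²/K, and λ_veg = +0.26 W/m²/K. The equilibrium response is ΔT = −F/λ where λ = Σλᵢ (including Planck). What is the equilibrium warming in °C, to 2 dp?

3.30 °C

Net feedback parameter λ = (−3.1) + (+0.693) + (+0.26) + (+0.26) = -1.887 W/m²/K.
ΔT = −F/λ = −6.22/(-1.887) = 3.30 °C.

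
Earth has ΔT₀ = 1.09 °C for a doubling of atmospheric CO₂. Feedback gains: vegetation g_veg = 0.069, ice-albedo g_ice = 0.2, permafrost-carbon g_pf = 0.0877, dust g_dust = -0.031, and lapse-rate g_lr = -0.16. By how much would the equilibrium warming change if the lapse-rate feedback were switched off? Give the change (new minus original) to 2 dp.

0.31 °C

Original: g = 0.1657, ΔT = 1.09/(1−0.1657) = 1.3065 °C.
Without lapse-rate: g' = 0.3257, ΔT' = 1.09/(1−0.3257) = 1.6165 °C.
Change = 1.6165 − 1.3065 = 0.31 °C.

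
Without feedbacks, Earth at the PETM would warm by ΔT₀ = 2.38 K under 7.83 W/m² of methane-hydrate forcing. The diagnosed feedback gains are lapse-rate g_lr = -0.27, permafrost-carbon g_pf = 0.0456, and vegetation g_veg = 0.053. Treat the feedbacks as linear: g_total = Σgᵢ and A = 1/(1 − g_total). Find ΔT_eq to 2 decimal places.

2.03 K

Total gain g = -0.27 + 0.0456 + 0.053 = -0.1714.
Amplification A = 1/(1 + 0.1714) = 0.8537.
ΔT = 2.38 × 0.8537 = 2.03 K.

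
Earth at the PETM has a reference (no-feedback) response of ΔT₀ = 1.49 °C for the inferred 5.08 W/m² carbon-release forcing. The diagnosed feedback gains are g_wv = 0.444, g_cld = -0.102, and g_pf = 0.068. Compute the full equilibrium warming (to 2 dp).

Total gain g = 0.444 − 0.102 + 0.068 = 0.41.
Amplification A = 1/(1 − 0.41) = 1.695.
ΔT = 1.49 × 1.695 = 2.53 °C.

2.53 °C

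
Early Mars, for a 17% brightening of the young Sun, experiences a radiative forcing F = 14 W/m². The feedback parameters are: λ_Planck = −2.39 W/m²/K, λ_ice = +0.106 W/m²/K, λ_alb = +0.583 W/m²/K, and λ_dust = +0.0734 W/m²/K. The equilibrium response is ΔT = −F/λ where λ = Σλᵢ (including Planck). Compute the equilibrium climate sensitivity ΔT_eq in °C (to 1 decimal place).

8.6 °C

Net feedback parameter λ = (−2.39) + (+0.106) + (+0.583) + (+0.0734) = -1.6276 W/m²/K.
ΔT = −F/λ = −14/(-1.6276) = 8.6 °C.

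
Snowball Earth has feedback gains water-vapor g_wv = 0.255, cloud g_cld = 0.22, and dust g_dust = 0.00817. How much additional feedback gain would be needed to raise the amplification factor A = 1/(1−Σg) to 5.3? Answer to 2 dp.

Current total gain = 0.48317.
Target gain for A = 5.3: g* = 1 − 1/5.3 = 0.8113.
Additional gain needed = 0.8113 − 0.48317 = 0.33.

0.33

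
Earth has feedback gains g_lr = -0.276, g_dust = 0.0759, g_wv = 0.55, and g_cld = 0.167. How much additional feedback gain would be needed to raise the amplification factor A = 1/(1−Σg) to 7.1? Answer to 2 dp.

0.34

Current total gain = 0.5169.
Target gain for A = 7.1: g* = 1 − 1/7.1 = 0.8592.
Additional gain needed = 0.8592 − 0.5169 = 0.34.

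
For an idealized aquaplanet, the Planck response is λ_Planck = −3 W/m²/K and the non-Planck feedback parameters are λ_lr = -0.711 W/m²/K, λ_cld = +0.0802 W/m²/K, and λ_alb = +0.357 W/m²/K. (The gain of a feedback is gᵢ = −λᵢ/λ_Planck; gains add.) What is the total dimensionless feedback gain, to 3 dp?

Convert to gains: g_lr = -0.711/3 = -0.237; g_cld = 0.0802/3 = 0.02673; g_alb = 0.357/3 = 0.119.
Total gain g = -0.09127.

-0.091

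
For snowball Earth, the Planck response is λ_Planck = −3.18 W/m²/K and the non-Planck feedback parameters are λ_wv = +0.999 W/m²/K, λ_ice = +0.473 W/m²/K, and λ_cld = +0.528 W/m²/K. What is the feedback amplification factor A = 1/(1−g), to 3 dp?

2.695

Convert to gains: g_wv = 0.999/3.18 = 0.3142; g_ice = 0.473/3.18 = 0.1487; g_cld = 0.528/3.18 = 0.166.
Total gain g = 0.6289.
A = 1/(1 − 0.6289) = 2.695.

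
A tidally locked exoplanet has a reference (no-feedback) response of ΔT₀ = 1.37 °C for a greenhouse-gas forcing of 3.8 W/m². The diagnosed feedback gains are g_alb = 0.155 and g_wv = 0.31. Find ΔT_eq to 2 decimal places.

2.56 °C

Total gain g = 0.155 + 0.31 = 0.465.
Amplification A = 1/(1 − 0.465) = 1.869.
ΔT = 1.37 × 1.869 = 2.56 °C.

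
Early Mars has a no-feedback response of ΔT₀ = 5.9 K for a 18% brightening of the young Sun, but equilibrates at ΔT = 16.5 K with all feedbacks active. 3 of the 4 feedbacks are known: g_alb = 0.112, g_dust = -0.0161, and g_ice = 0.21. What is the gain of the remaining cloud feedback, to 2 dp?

0.34

Amplification A = ΔT/ΔT₀ = 16.5/5.9 = 2.797.
Total gain g = 1 − 1/A = 1 − 1/2.797 = 0.6425.
Known gains sum to 0.112 − 0.0161 + 0.21 = 0.3059.
g_cld = 0.6425 − 0.3059 = 0.34.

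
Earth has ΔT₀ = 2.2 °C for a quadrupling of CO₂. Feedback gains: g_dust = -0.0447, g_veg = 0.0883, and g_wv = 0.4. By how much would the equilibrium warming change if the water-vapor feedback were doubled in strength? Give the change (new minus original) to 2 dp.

10.11 °C

Original: g = 0.4436, ΔT = 2.2/(1−0.4436) = 3.9540 °C.
With doubled water-vapor: g' = 0.8436, ΔT' = 2.2/(1−0.8436) = 14.0665 °C.
Change = 14.0665 − 3.9540 = 10.11 °C.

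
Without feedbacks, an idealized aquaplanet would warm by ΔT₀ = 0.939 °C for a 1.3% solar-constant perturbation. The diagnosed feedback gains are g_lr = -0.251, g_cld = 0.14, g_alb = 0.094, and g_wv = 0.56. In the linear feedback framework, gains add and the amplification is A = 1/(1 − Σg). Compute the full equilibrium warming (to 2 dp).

Total gain g = -0.251 + 0.14 + 0.094 + 0.56 = 0.543.
Amplification A = 1/(1 − 0.543) = 2.188.
ΔT = 0.939 × 2.188 = 2.05 °C.

2.05 °C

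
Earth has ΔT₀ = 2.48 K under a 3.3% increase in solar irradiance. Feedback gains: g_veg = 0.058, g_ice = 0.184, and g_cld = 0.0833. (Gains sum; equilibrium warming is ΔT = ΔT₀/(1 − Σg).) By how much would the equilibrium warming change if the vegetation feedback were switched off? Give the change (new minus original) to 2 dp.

-0.29 K

Original: g = 0.3253, ΔT = 2.48/(1−0.3253) = 3.6757 K.
Without vegetation: g' = 0.2673, ΔT' = 2.48/(1−0.2673) = 3.3847 K.
Change = 3.3847 − 3.6757 = -0.29 K.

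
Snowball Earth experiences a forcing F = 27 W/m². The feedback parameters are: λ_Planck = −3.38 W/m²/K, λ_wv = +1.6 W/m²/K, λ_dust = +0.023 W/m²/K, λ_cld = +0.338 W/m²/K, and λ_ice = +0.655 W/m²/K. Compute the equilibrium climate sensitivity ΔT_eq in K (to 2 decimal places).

Net feedback parameter λ = (−3.38) + (+1.6) + (+0.023) + (+0.338) + (+0.655) = -0.764 W/m²/K.
ΔT = −F/λ = −27/(-0.764) = 35.34 K.

35.34 K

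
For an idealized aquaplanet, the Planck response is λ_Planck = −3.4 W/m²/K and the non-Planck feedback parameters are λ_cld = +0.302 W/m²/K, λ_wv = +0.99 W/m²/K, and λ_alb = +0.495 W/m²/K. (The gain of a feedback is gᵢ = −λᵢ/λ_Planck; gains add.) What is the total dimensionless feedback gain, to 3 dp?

0.526

Convert to gains: g_cld = 0.302/3.4 = 0.08882; g_wv = 0.99/3.4 = 0.2912; g_alb = 0.495/3.4 = 0.1456.
Total gain g = 0.52562.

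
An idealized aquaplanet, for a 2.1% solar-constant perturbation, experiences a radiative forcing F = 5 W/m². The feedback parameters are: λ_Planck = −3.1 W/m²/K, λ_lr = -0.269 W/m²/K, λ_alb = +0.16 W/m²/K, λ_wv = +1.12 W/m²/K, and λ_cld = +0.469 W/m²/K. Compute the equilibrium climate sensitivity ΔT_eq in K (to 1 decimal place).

Net feedback parameter λ = (−3.1) + (-0.269) + (+0.16) + (+1.12) + (+0.469) = -1.62 W/m²/K.
ΔT = −F/λ = −5/(-1.62) = 3.1 K.

3.1 K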